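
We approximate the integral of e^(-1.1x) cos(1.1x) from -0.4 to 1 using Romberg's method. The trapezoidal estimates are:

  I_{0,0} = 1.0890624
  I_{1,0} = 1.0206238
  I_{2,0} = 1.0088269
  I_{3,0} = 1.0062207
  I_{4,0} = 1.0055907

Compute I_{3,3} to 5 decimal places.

Richardson extrapolation on the trapezoidal column (denominator 4−1=3):
I_{1,1} = 1.0206238 + (1.0206238 − 1.0890624)/3 = 0.9978109
I_{2,1} = (4·1.0088269 − 1.0206238) / 3 = 1.0048946
I_{3,1} = (4·1.0062207 − 1.0088269) / 3 = 1.0053520
I_{2,2} = 1.0048946 + (1.0048946 − 0.9978109)/15 = 1.0053668
I_{3,2} = (16·1.0053520 − 1.0048946) / 15 = 1.0053825
I_{3,3} = (64·1.0053825 − 1.0053668) / 63 = 1.0053827

1.00538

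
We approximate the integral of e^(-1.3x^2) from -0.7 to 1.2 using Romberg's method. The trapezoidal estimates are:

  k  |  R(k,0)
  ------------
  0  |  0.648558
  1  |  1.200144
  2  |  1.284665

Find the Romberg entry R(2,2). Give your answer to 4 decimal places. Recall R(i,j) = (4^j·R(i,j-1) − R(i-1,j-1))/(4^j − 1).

R(1,1) = 1.200144 + (1.200144 − 0.648558)/3 = 1.384006
R(2,1) = (4·1.284665 − 1.200144) / 3 = 1.312839
R(2,2) = (16·1.312839 − 1.384006) / 15 = 1.308095

1.3081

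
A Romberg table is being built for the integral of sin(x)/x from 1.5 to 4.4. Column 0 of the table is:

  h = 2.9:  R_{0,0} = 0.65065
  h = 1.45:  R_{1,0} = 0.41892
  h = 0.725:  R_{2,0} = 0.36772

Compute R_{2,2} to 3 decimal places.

Richardson extrapolation on the trapezoidal column (denominator 4−1=3):
R_{1,1} = (4·0.41892 − 0.65065) / 3 = 0.34168
R_{2,1} = (4·0.36772 − 0.41892) / 3 = 0.35065
R_{2,2} = 0.35065 + (0.35065 − 0.34168)/15 = 0.35125

0.351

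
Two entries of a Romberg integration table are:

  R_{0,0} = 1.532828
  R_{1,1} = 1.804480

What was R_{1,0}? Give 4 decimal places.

1.7366

From R_{1,1} = (4·R_{1,0} − R_{0,0})/3, solve for R_{1,0}:
4·R_{1,0} = 3·1.804480 + 1.532828 = 6.946268
R_{1,0} = 1.736567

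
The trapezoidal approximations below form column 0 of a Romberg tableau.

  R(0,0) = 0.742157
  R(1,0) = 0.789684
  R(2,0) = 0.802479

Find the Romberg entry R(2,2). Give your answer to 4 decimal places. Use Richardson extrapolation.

R(1,1) = (4·0.789684 − 0.742157) / 3 = 0.805526
R(2,1) = 0.802479 + (0.802479 − 0.789684)/3 = 0.806744
R(2,2) = 0.806744 + (0.806744 − 0.805526)/15 = 0.806825
(Column j=1 coincides with Simpson's rule on the same nodes.)

0.8068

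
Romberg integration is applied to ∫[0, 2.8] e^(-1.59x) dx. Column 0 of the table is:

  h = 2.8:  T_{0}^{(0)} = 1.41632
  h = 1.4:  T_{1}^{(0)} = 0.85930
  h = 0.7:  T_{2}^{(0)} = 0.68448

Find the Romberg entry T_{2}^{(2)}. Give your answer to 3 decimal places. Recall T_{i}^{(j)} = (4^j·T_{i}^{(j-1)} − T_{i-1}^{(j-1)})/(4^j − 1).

Richardson extrapolation on the trapezoidal column (denominator 4−1=3):
T_{1}^{(1)} = (4·0.85930 − 1.41632) / 3 = 0.67363
T_{2}^{(1)} = (4·0.68448 − 0.85930) / 3 = 0.62621
T_{2}^{(2)} = (16·0.62621 − 0.67363) / 15 = 0.62305
(Column j=1 coincides with Simpson's rule on the same nodes.)

0.623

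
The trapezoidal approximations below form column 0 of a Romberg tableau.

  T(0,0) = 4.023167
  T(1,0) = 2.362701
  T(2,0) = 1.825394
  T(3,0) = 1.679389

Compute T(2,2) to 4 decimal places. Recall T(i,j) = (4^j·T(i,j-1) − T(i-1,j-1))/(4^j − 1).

1.6354

T(1,1) = (4·2.362701 − 4.023167) / 3 = 1.809212
T(2,1) = (4·1.825394 − 2.362701) / 3 = 1.646292
T(2,2) = (16·1.646292 − 1.809212) / 15 = 1.635431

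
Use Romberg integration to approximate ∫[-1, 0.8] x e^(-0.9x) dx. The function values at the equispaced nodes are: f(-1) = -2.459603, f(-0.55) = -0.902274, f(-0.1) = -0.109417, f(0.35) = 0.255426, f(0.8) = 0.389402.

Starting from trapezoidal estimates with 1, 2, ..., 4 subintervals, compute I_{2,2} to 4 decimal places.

I_{0,0} (trapezoid, 1 panel, h=1.8000): -1.863181
I_{1,0} (trapezoid, 2 panels, h=0.9000): -1.030066
I_{2,0} (trapezoid, 4 panels, h=0.4500): -0.806114
I_{1,1} = -1.030066 + (-1.030066 − (-1.863181))/3 = -0.752361
I_{2,1} = -0.806114 + (-0.806114 − (-1.030066))/3 = -0.731463
I_{2,2} = -0.731463 + (-0.731463 − (-0.752361))/15 = -0.730070

-0.7301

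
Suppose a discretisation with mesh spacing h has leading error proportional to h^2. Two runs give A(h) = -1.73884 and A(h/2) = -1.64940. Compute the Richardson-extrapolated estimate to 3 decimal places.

-1.620

The leading error scales as h^2; refining by a factor of 2 reduces it by 2^2 = 4.
Extrapolated value = (4·A(h/2) − A(h)) / (4 − 1)
= (4·(-1.64940) − (-1.73884)) / 3
= -4.85876 / 3 = -1.61959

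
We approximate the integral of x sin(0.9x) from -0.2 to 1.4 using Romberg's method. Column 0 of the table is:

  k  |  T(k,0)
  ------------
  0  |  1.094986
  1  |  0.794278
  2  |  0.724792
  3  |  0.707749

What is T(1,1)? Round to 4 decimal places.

0.6940

T(1,1) = 0.794278 + (0.794278 − 1.094986)/3 = 0.694042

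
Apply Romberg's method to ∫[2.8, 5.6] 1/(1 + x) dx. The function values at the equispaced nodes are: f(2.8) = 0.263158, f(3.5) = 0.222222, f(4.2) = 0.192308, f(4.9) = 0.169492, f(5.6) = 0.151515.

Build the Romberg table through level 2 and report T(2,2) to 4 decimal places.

0.5521

T(0,0) (trapezoid, 1 panel, h=2.8000): 0.580542
T(1,0) (trapezoid, 2 panels, h=1.4000): 0.559502
T(2,0) (trapezoid, 4 panels, h=0.7000): 0.553951
T(1,1) = 0.559502 + (0.559502 − 0.580542)/3 = 0.552489
T(2,1) = 0.553951 + (0.553951 − 0.559502)/3 = 0.552101
T(2,2) = 0.552101 + (0.552101 − 0.552489)/15 = 0.552075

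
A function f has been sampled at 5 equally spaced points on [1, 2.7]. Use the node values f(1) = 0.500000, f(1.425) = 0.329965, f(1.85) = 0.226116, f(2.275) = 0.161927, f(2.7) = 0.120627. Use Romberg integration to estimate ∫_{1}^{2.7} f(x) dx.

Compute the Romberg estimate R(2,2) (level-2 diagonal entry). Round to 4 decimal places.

R(0,0) (trapezoid, 1 panel, h=1.7000): 0.527533
R(1,0) (trapezoid, 2 panels, h=0.8500): 0.455965
R(2,0) (trapezoid, 4 panels, h=0.4250): 0.437037
R(1,1) = 0.455965 + (0.455965 − 0.527533)/3 = 0.432109
R(2,1) = 0.437037 + (0.437037 − 0.455965)/3 = 0.430728
R(2,2) = 0.430728 + (0.430728 − 0.432109)/15 = 0.430636

0.4306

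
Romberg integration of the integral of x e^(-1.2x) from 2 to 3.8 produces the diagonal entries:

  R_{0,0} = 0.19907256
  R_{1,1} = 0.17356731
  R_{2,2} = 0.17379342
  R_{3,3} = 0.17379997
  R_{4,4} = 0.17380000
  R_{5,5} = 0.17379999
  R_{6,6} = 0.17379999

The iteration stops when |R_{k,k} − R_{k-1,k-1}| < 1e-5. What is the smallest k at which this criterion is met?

|R_{1,1} − R_{0,0}| = 0.02550525 ≥ 1e-5
|R_{2,2} − R_{1,1}| = 0.00022611 ≥ 1e-5
|R_{3,3} − R_{2,2}| = 0.00000655 < 1e-5

k = 3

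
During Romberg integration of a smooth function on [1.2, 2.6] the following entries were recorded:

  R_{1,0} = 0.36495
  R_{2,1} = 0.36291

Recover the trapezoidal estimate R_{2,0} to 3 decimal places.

From R_{2,1} = (4·R_{2,0} − R_{1,0})/3, solve for R_{2,0}:
4·R_{2,0} = 3·0.36291 + 0.36495 = 1.45368
R_{2,0} = 0.36342

0.363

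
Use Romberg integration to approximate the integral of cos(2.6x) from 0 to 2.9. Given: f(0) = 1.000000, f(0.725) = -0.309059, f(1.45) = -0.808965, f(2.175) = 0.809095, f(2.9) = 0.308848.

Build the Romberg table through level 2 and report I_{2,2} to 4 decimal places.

I_{0,0} (trapezoid, 1 panel, h=2.9000): 1.897830
I_{1,0} (trapezoid, 2 panels, h=1.4500): -0.224084
I_{2,0} (trapezoid, 4 panels, h=0.7250): 0.250484
I_{1,1} = -0.224084 + (-0.224084 − 1.897830)/3 = -0.931389
I_{2,1} = 0.250484 + (0.250484 − (-0.224084))/3 = 0.408673
I_{2,2} = 0.408673 + (0.408673 − (-0.931389))/15 = 0.498010

0.4980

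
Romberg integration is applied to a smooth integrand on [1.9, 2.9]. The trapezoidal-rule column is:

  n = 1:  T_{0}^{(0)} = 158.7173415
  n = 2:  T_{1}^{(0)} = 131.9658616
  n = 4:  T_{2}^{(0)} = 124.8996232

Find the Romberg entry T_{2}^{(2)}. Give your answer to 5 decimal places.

122.51058

T_{1}^{(1)} = (4·131.9658616 − 158.7173415) / 3 = 123.0487016
T_{2}^{(1)} = 124.8996232 + (124.8996232 − 131.9658616)/3 = 122.5442104
T_{2}^{(2)} = 122.5442104 + (122.5442104 − 123.0487016)/15 = 122.5105777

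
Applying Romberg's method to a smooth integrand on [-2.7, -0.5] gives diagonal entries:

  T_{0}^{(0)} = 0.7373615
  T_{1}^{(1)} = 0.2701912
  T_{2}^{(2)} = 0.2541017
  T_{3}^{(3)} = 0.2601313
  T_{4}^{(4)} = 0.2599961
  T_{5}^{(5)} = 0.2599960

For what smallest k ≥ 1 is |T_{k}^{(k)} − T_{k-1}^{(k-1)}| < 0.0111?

|T_{1}^{(1)} − T_{0}^{(0)}| = 0.4671703 ≥ 0.0111
|T_{2}^{(2)} − T_{1}^{(1)}| = 0.0160895 ≥ 0.0111
|T_{3}^{(3)} − T_{2}^{(2)}| = 0.0060296 < 0.0111

k = 3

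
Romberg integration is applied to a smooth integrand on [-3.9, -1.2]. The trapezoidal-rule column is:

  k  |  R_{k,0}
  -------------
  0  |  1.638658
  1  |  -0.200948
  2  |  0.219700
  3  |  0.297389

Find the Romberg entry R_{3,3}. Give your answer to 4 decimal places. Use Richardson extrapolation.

0.3190

Richardson extrapolation on the trapezoidal column (denominator 4−1=3):
R_{1,1} = (4·(-0.200948) − 1.638658) / 3 = -0.814150
R_{2,1} = 0.219700 + (0.219700 − (-0.200948))/3 = 0.359916
R_{3,1} = (4·0.297389 − 0.219700) / 3 = 0.323285
R_{2,2} = 0.359916 + (0.359916 − (-0.814150))/15 = 0.438187
R_{3,2} = 0.323285 + (0.323285 − 0.359916)/15 = 0.320843
R_{3,3} = (64·0.320843 − 0.438187) / 63 = 0.318980
(Column j=1 coincides with Simpson's rule on the same nodes.)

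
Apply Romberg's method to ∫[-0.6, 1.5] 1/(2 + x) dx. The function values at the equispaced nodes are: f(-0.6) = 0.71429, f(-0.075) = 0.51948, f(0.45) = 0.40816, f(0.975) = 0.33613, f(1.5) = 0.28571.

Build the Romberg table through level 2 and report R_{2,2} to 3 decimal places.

R_{0,0} (trapezoid, 1 panel, h=2.1000): 1.05000
R_{1,0} (trapezoid, 2 panels, h=1.0500): 0.95357
R_{2,0} (trapezoid, 4 panels, h=0.5250): 0.92598
R_{1,1} = 0.95357 + (0.95357 − 1.05000)/3 = 0.92143
R_{2,1} = 0.92598 + (0.92598 − 0.95357)/3 = 0.91678
R_{2,2} = 0.91678 + (0.91678 − 0.92143)/15 = 0.91647

0.916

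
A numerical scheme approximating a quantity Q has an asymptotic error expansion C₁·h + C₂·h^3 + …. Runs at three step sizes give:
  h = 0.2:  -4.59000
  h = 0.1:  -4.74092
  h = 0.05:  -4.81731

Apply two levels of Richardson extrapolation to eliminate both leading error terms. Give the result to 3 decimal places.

First eliminate the h term (factor 2^1 = 2):
  B₁ = (2·(-4.74092) − (-4.59000))/1 = -4.89184
  B₂ = (2·(-4.81731) − (-4.74092))/1 = -4.89370
Then eliminate the h^3 term (factor 2^3 = 8):
  (8·(-4.89370) − (-4.89184))/7 = -4.89397

-4.894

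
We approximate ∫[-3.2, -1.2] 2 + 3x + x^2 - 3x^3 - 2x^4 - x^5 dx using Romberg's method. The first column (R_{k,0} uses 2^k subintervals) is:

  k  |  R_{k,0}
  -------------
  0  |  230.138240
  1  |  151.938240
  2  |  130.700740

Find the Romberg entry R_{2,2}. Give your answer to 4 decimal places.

123.4716

Richardson extrapolation on the trapezoidal column (denominator 4−1=3):
R_{1,1} = (4·151.938240 − 230.138240) / 3 = 125.871573
R_{2,1} = 130.700740 + (130.700740 − 151.938240)/3 = 123.621573
R_{2,2} = (16·123.621573 − 125.871573) / 15 = 123.471573
(Column j=1 coincides with Simpson's rule on the same nodes.)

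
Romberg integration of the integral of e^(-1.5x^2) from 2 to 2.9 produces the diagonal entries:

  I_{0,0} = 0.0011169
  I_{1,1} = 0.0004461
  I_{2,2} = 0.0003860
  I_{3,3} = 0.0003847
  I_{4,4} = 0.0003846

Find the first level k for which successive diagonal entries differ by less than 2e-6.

k = 3

|I_{1,1} − I_{0,0}| = 0.0006708 ≥ 2e-6
|I_{2,2} − I_{1,1}| = 0.0000601 ≥ 2e-6
|I_{3,3} − I_{2,2}| = 0.0000013 < 2e-6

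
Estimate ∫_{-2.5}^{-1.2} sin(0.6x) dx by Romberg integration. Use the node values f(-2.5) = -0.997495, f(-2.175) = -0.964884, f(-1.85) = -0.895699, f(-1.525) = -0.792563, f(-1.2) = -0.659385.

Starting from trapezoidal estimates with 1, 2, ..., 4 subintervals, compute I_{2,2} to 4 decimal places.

-1.1351

I_{0,0} (trapezoid, 1 panel, h=1.3000): -1.076972
I_{1,0} (trapezoid, 2 panels, h=0.6500): -1.120690
I_{2,0} (trapezoid, 4 panels, h=0.3250): -1.131515
I_{1,1} = -1.120690 + (-1.120690 − (-1.076972))/3 = -1.135263
I_{2,1} = -1.131515 + (-1.131515 − (-1.120690))/3 = -1.135123
I_{2,2} = -1.135123 + (-1.135123 − (-1.135263))/15 = -1.135114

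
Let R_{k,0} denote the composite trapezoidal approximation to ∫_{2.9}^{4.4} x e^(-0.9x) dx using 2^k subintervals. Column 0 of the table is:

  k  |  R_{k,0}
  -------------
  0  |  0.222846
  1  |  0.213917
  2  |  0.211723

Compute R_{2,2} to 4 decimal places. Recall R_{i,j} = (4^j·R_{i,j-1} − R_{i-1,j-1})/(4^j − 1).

Richardson extrapolation on the trapezoidal column (denominator 4−1=3):
R_{1,1} = 0.213917 + (0.213917 − 0.222846)/3 = 0.210941
R_{2,1} = 0.211723 + (0.211723 − 0.213917)/3 = 0.210992
R_{2,2} = 0.210992 + (0.210992 − 0.210941)/15 = 0.210995

0.2110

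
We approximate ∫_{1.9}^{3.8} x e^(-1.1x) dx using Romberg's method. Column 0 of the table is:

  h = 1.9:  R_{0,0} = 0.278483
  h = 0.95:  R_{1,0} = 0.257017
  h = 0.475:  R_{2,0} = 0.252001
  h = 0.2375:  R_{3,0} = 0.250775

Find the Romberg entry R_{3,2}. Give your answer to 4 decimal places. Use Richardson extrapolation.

0.2504

Richardson extrapolation on the trapezoidal column (denominator 4−1=3):
R_{2,1} = (4·0.252001 − 0.257017) / 3 = 0.250329
R_{3,1} = (4·0.250775 − 0.252001) / 3 = 0.250366
R_{3,2} = (16·0.250366 − 0.250329) / 15 = 0.250368
(Column j=1 coincides with Simpson's rule on the same nodes.)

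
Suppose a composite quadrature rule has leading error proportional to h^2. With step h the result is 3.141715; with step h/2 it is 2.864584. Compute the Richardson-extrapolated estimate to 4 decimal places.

2.7722

The leading error scales as h^2; refining by a factor of 2 reduces it by 2^2 = 4.
Extrapolated value = (4·A(h/2) − A(h)) / (4 − 1)
= (4·2.864584 − 3.141715) / 3
= 8.316621 / 3 = 2.772207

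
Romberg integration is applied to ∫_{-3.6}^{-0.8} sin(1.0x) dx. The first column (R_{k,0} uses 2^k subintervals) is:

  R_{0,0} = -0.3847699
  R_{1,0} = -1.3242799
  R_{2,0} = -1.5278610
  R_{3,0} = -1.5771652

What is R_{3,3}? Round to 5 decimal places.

-1.59347

R_{1,1} = (4·(-1.3242799) − (-0.3847699)) / 3 = -1.6374499
R_{2,1} = (4·(-1.5278610) − (-1.3242799)) / 3 = -1.5957214
R_{3,1} = (4·(-1.5771652) − (-1.5278610)) / 3 = -1.5935999
R_{2,2} = (16·(-1.5957214) − (-1.6374499)) / 15 = -1.5929395
R_{3,2} = (16·(-1.5935999) − (-1.5957214)) / 15 = -1.5934585
R_{3,3} = -1.5934585 + (-1.5934585 − (-1.5929395))/63 = -1.5934667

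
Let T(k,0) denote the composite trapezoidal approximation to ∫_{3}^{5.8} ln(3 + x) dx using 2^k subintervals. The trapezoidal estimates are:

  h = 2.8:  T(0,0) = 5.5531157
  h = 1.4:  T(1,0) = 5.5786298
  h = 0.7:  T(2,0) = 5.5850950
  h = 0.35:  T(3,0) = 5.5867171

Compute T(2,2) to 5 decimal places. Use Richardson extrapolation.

5.58726

Richardson extrapolation on the trapezoidal column (denominator 4−1=3):
T(1,1) = 5.5786298 + (5.5786298 − 5.5531157)/3 = 5.5871345
T(2,1) = (4·5.5850950 − 5.5786298) / 3 = 5.5872501
T(2,2) = (16·5.5872501 − 5.5871345) / 15 = 5.5872578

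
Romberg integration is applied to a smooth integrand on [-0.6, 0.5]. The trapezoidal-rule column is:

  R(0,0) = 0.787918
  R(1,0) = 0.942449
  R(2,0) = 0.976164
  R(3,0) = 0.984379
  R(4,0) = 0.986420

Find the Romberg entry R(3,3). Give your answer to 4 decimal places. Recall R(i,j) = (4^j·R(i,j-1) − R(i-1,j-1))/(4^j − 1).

Richardson extrapolation on the trapezoidal column (denominator 4−1=3):
R(1,1) = (4·0.942449 − 0.787918) / 3 = 0.993959
R(2,1) = (4·0.976164 − 0.942449) / 3 = 0.987402
R(3,1) = (4·0.984379 − 0.976164) / 3 = 0.987117
R(2,2) = 0.987402 + (0.987402 − 0.993959)/15 = 0.986965
R(3,2) = (16·0.987117 − 0.987402) / 15 = 0.987098
R(3,3) = 0.987098 + (0.987098 − 0.986965)/63 = 0.987100
(Column j=1 coincides with Simpson's rule on the same nodes.)

0.9871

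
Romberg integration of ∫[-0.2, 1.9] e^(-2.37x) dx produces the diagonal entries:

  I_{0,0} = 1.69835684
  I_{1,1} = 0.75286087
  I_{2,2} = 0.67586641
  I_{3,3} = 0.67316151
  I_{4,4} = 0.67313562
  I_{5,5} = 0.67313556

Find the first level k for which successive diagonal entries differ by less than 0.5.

k = 2

|I_{1,1} − I_{0,0}| = 0.94549597 ≥ 0.5
|I_{2,2} − I_{1,1}| = 0.07699446 < 0.5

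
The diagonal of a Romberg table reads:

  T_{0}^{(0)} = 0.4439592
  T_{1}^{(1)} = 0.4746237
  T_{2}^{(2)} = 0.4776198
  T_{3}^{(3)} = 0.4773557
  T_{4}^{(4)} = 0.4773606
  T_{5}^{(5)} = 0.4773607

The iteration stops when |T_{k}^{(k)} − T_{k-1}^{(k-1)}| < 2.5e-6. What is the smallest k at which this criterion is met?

|T_{1}^{(1)} − T_{0}^{(0)}| = 0.0306645 ≥ 2.5e-6
|T_{2}^{(2)} − T_{1}^{(1)}| = 0.0029961 ≥ 2.5e-6
|T_{3}^{(3)} − T_{2}^{(2)}| = 0.0002641 ≥ 2.5e-6
|T_{4}^{(4)} − T_{3}^{(3)}| = 0.0000049 ≥ 2.5e-6
|T_{5}^{(5)} − T_{4}^{(4)}| = 0.0000001 < 2.5e-6

k = 5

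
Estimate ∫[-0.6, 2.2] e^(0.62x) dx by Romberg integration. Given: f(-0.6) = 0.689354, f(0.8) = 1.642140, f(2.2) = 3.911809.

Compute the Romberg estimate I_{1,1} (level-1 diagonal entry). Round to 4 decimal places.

I_{0,0} (trapezoid, 1 panel, h=2.8000): 6.441628
I_{1,0} (trapezoid, 2 panels, h=1.4000): 5.519810
I_{1,1} = 5.519810 + (5.519810 − 6.441628)/3 = 5.212537

5.2125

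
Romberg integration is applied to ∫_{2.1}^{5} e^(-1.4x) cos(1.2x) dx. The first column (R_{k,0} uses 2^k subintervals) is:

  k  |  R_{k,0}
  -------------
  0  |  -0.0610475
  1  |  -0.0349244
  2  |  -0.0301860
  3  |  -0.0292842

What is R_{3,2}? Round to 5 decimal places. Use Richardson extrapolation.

-0.02901

R_{2,1} = (4·(-0.0301860) − (-0.0349244)) / 3 = -0.0286065
R_{3,1} = (4·(-0.0292842) − (-0.0301860)) / 3 = -0.0289836
R_{3,2} = (16·(-0.0289836) − (-0.0286065)) / 15 = -0.0290087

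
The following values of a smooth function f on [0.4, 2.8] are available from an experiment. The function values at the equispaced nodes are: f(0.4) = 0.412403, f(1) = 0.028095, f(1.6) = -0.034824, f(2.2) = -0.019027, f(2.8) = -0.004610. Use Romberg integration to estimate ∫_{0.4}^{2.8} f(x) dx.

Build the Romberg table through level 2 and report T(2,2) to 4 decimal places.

T(0,0) (trapezoid, 1 panel, h=2.4000): 0.489352
T(1,0) (trapezoid, 2 panels, h=1.2000): 0.202887
T(2,0) (trapezoid, 4 panels, h=0.6000): 0.106884
T(1,1) = 0.202887 + (0.202887 − 0.489352)/3 = 0.107399
T(2,1) = 0.106884 + (0.106884 − 0.202887)/3 = 0.074883
T(2,2) = 0.074883 + (0.074883 − 0.107399)/15 = 0.072715

0.0727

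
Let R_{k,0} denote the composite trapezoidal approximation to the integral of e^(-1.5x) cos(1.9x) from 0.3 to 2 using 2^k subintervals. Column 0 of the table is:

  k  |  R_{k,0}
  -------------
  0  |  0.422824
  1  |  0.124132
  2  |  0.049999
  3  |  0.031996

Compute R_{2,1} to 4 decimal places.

Richardson extrapolation on the trapezoidal column (denominator 4−1=3):
R_{2,1} = 0.049999 + (0.049999 − 0.124132)/3 = 0.025288
(Column j=1 coincides with Simpson's rule on the same nodes.)

0.0253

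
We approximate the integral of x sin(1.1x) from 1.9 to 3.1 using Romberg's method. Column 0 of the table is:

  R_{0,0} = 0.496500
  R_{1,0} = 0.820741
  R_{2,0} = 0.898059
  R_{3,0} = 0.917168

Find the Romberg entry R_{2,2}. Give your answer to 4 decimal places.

0.9235

Richardson extrapolation on the trapezoidal column (denominator 4−1=3):
R_{1,1} = (4·0.820741 − 0.496500) / 3 = 0.928821
R_{2,1} = 0.898059 + (0.898059 − 0.820741)/3 = 0.923832
R_{2,2} = (16·0.923832 − 0.928821) / 15 = 0.923499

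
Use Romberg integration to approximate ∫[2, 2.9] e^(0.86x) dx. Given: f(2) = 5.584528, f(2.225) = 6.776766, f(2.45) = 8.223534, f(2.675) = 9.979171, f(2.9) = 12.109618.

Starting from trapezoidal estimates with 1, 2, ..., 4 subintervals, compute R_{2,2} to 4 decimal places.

7.5873

R_{0,0} (trapezoid, 1 panel, h=0.9000): 7.962366
R_{1,0} (trapezoid, 2 panels, h=0.4500): 7.681773
R_{2,0} (trapezoid, 4 panels, h=0.2250): 7.610972
R_{1,1} = 7.681773 + (7.681773 − 7.962366)/3 = 7.588242
R_{2,1} = 7.610972 + (7.610972 − 7.681773)/3 = 7.587372
R_{2,2} = 7.587372 + (7.587372 − 7.588242)/15 = 7.587314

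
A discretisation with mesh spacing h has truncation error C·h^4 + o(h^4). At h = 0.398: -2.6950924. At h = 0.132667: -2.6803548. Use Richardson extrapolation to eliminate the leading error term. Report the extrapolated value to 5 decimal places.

-2.68017

Extrapolated value = (81·A(h/3) − A(h)) / (81 − 1)
= (81·(-2.6803548) − (-2.6950924)) / 80
= -214.4136464 / 80 = -2.6801706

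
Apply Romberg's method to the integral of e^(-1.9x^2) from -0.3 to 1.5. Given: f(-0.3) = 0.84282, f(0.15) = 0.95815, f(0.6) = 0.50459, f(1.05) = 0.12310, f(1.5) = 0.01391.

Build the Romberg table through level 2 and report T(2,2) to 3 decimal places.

0.933

T(0,0) (trapezoid, 1 panel, h=1.8000): 0.77106
T(1,0) (trapezoid, 2 panels, h=0.9000): 0.83966
T(2,0) (trapezoid, 4 panels, h=0.4500): 0.90639
T(1,1) = 0.83966 + (0.83966 − 0.77106)/3 = 0.86253
T(2,1) = 0.90639 + (0.90639 − 0.83966)/3 = 0.92863
T(2,2) = 0.92863 + (0.92863 − 0.86253)/15 = 0.93304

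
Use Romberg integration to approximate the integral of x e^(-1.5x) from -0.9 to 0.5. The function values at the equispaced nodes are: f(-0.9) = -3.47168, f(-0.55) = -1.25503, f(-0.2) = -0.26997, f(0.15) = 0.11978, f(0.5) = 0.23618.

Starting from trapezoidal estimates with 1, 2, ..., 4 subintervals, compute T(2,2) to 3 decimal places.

-0.968

T(0,0) (trapezoid, 1 panel, h=1.4000): -2.26485
T(1,0) (trapezoid, 2 panels, h=0.7000): -1.32140
T(2,0) (trapezoid, 4 panels, h=0.3500): -1.05804
T(1,1) = -1.32140 + (-1.32140 − (-2.26485))/3 = -1.00692
T(2,1) = -1.05804 + (-1.05804 − (-1.32140))/3 = -0.97025
T(2,2) = -0.97025 + (-0.97025 − (-1.00692))/15 = -0.96781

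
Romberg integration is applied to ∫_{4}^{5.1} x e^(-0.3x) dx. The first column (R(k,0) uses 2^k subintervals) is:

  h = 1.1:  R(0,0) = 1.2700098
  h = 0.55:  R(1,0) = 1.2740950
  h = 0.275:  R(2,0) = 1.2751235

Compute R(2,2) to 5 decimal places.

1.27547

R(1,1) = (4·1.2740950 − 1.2700098) / 3 = 1.2754567
R(2,1) = (4·1.2751235 − 1.2740950) / 3 = 1.2754663
R(2,2) = (16·1.2754663 − 1.2754567) / 15 = 1.2754669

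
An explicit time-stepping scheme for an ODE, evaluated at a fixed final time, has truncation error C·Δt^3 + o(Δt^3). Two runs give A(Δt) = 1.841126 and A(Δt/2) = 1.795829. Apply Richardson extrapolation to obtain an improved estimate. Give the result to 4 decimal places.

The leading error scales as Δt^3; refining by a factor of 2 reduces it by 2^3 = 8.
Extrapolated value = (8·A(Δt/2) − A(Δt)) / (8 − 1)
= (8·1.795829 − 1.841126) / 7
= 12.525506 / 7 = 1.789358

1.7894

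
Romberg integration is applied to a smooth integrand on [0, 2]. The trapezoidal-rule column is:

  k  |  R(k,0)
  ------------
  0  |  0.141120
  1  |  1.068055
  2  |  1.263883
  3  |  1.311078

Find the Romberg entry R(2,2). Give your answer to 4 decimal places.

1.3260

Richardson extrapolation on the trapezoidal column (denominator 4−1=3):
R(1,1) = 1.068055 + (1.068055 − 0.141120)/3 = 1.377033
R(2,1) = (4·1.263883 − 1.068055) / 3 = 1.329159
R(2,2) = (16·1.329159 − 1.377033) / 15 = 1.325967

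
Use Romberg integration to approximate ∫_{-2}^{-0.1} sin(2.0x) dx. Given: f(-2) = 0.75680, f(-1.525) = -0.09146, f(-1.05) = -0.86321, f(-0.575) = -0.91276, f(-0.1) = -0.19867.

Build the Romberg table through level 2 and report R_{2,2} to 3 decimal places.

R_{0,0} (trapezoid, 1 panel, h=1.9000): 0.53022
R_{1,0} (trapezoid, 2 panels, h=0.9500): -0.55494
R_{2,0} (trapezoid, 4 panels, h=0.4750): -0.75447
R_{1,1} = -0.55494 + (-0.55494 − 0.53022)/3 = -0.91666
R_{2,1} = -0.75447 + (-0.75447 − (-0.55494))/3 = -0.82098
R_{2,2} = -0.82098 + (-0.82098 − (-0.91666))/15 = -0.81460

-0.815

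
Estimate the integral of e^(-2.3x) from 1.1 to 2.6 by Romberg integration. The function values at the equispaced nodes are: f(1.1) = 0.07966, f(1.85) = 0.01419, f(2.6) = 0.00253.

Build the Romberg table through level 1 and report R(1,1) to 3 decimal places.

R(0,0) (trapezoid, 1 panel, h=1.5000): 0.06164
R(1,0) (trapezoid, 2 panels, h=0.7500): 0.04146
R(1,1) = 0.04146 + (0.04146 − 0.06164)/3 = 0.03473

0.035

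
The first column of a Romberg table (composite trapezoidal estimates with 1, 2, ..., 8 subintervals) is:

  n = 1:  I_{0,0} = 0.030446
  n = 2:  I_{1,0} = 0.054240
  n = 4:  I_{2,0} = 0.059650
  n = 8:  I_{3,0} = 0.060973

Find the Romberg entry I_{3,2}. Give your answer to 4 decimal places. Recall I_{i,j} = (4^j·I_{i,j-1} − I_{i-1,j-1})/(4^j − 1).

0.0614

I_{2,1} = 0.059650 + (0.059650 − 0.054240)/3 = 0.061453
I_{3,1} = (4·0.060973 − 0.059650) / 3 = 0.061414
I_{3,2} = 0.061414 + (0.061414 − 0.061453)/15 = 0.061411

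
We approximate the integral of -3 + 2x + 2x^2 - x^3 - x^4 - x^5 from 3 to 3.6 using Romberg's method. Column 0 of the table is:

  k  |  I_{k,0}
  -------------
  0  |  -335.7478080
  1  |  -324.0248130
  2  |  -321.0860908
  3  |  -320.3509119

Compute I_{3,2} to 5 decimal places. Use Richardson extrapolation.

-320.10581

I_{2,1} = -321.0860908 + (-321.0860908 − (-324.0248130))/3 = -320.1065167
I_{3,1} = -320.3509119 + (-320.3509119 − (-321.0860908))/3 = -320.1058523
I_{3,2} = (16·(-320.1058523) − (-320.1065167)) / 15 = -320.1058080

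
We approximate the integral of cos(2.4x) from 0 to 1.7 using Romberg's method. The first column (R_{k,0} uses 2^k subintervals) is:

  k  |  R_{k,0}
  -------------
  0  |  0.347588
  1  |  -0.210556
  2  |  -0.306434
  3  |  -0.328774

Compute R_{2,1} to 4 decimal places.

-0.3384

R_{2,1} = (4·(-0.306434) − (-0.210556)) / 3 = -0.338393
(Column j=1 coincides with Simpson's rule on the same nodes.)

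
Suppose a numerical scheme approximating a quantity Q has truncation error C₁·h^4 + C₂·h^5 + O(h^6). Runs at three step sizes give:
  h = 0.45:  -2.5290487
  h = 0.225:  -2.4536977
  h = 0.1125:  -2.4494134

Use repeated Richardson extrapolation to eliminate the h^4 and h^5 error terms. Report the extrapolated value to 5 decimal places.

-2.44914

First eliminate the h^4 term (factor 2^4 = 16):
  B₁ = (16·(-2.4536977) − (-2.5290487))/15 = -2.4486743
  B₂ = (16·(-2.4494134) − (-2.4536977))/15 = -2.4491278
Then eliminate the h^5 term (factor 2^5 = 32):
  (32·(-2.4491278) − (-2.4486743))/31 = -2.4491424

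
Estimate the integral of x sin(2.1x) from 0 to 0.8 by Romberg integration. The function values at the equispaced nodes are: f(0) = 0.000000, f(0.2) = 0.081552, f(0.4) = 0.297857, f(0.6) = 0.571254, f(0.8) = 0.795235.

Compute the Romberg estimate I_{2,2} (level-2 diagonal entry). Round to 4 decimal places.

I_{0,0} (trapezoid, 1 panel, h=0.8000): 0.318094
I_{1,0} (trapezoid, 2 panels, h=0.4000): 0.278190
I_{2,0} (trapezoid, 4 panels, h=0.2000): 0.269656
I_{1,1} = 0.278190 + (0.278190 − 0.318094)/3 = 0.264889
I_{2,1} = 0.269656 + (0.269656 − 0.278190)/3 = 0.266811
I_{2,2} = 0.266811 + (0.266811 − 0.264889)/15 = 0.266939

0.2669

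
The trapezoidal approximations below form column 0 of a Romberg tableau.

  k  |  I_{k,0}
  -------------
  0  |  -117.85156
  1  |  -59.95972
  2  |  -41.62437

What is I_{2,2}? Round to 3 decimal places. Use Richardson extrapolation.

-35.169

Richardson extrapolation on the trapezoidal column (denominator 4−1=3):
I_{1,1} = -59.95972 + (-59.95972 − (-117.85156))/3 = -40.66244
I_{2,1} = -41.62437 + (-41.62437 − (-59.95972))/3 = -35.51259
I_{2,2} = (16·(-35.51259) − (-40.66244)) / 15 = -35.16927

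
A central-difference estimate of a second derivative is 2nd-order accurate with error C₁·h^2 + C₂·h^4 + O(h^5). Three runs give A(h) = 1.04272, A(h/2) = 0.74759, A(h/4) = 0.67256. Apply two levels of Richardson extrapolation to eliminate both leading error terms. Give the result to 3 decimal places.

First eliminate the h^2 term (factor 2^2 = 4):
  B₁ = (4·0.74759 − 1.04272)/3 = 0.64921
  B₂ = (4·0.67256 − 0.74759)/3 = 0.64755
Then eliminate the h^4 term (factor 2^4 = 16):
  (16·0.64755 − 0.64921)/15 = 0.64744

0.647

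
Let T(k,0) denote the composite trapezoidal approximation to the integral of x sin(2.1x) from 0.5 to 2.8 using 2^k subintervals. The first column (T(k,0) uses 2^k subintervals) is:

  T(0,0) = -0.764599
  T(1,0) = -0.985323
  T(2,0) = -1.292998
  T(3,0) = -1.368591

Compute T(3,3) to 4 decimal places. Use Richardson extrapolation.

Richardson extrapolation on the trapezoidal column (denominator 4−1=3):
T(1,1) = -0.985323 + (-0.985323 − (-0.764599))/3 = -1.058898
T(2,1) = (4·(-1.292998) − (-0.985323)) / 3 = -1.395556
T(3,1) = -1.368591 + (-1.368591 − (-1.292998))/3 = -1.393789
T(2,2) = (16·(-1.395556) − (-1.058898)) / 15 = -1.418000
T(3,2) = (16·(-1.393789) − (-1.395556)) / 15 = -1.393671
T(3,3) = -1.393671 + (-1.393671 − (-1.418000))/63 = -1.393285
(Column j=1 coincides with Simpson's rule on the same nodes.)

-1.3933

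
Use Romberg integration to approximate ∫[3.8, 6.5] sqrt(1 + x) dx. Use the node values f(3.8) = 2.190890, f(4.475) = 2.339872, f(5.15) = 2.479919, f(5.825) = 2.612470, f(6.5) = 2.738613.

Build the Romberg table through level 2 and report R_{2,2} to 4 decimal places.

R_{0,0} (trapezoid, 1 panel, h=2.7000): 6.654829
R_{1,0} (trapezoid, 2 panels, h=1.3500): 6.675305
R_{2,0} (trapezoid, 4 panels, h=0.6750): 6.680483
R_{1,1} = 6.675305 + (6.675305 − 6.654829)/3 = 6.682130
R_{2,1} = 6.680483 + (6.680483 − 6.675305)/3 = 6.682209
R_{2,2} = 6.682209 + (6.682209 − 6.682130)/15 = 6.682214

6.6822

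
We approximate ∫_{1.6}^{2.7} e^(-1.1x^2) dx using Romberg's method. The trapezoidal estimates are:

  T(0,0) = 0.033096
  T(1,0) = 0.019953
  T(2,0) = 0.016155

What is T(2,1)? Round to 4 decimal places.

Richardson extrapolation on the trapezoidal column (denominator 4−1=3):
T(2,1) = (4·0.016155 − 0.019953) / 3 = 0.014889

0.0149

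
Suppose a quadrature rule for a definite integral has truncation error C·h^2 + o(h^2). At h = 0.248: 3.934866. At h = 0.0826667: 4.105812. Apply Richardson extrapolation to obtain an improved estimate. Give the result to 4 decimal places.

4.1272

Extrapolated value = (9·A(h/3) − A(h)) / (9 − 1)
= (9·4.105812 − 3.934866) / 8
= 33.017442 / 8 = 4.127180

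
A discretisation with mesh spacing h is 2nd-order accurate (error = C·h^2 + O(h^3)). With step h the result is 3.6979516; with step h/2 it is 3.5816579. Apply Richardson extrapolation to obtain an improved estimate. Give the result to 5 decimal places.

The leading error scales as h^2; refining by a factor of 2 reduces it by 2^2 = 4.
Extrapolated value = (4·A(h/2) − A(h)) / (4 − 1)
= (4·3.5816579 − 3.6979516) / 3
= 10.6286800 / 3 = 3.5428933

3.54289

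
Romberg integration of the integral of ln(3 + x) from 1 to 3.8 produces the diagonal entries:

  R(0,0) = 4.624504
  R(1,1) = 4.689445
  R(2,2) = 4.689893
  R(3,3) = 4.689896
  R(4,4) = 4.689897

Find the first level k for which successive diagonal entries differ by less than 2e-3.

|R(1,1) − R(0,0)| = 0.064941 ≥ 2e-3
|R(2,2) − R(1,1)| = 0.000448 < 2e-3

k = 2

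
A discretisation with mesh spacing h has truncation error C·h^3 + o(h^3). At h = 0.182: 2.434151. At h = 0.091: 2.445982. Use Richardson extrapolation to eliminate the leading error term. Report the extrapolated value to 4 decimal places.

2.4477

Extrapolated value = (8·A(h/2) − A(h)) / (8 − 1)
= (8·2.445982 − 2.434151) / 7
= 17.133705 / 7 = 2.447672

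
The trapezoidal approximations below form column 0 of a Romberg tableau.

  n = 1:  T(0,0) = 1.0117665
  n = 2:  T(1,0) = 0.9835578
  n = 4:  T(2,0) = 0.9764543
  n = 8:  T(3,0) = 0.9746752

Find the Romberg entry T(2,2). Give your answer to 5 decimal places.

0.97408

Richardson extrapolation on the trapezoidal column (denominator 4−1=3):
T(1,1) = 0.9835578 + (0.9835578 − 1.0117665)/3 = 0.9741549
T(2,1) = 0.9764543 + (0.9764543 − 0.9835578)/3 = 0.9740865
T(2,2) = (16·0.9740865 − 0.9741549) / 15 = 0.9740819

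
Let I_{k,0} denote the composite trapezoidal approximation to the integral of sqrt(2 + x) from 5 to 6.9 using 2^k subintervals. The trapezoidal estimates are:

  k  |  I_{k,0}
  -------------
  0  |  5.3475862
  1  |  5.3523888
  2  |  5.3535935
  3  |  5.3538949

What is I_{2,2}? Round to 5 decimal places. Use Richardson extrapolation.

5.35400

I_{1,1} = (4·5.3523888 − 5.3475862) / 3 = 5.3539897
I_{2,1} = (4·5.3535935 − 5.3523888) / 3 = 5.3539951
I_{2,2} = 5.3539951 + (5.3539951 − 5.3539897)/15 = 5.3539955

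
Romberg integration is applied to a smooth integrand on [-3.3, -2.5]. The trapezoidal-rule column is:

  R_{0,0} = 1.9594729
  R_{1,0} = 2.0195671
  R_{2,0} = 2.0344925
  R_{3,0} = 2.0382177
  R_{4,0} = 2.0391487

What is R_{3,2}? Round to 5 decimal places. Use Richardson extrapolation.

2.03946

Richardson extrapolation on the trapezoidal column (denominator 4−1=3):
R_{2,1} = 2.0344925 + (2.0344925 − 2.0195671)/3 = 2.0394676
R_{3,1} = 2.0382177 + (2.0382177 − 2.0344925)/3 = 2.0394594
R_{3,2} = (16·2.0394594 − 2.0394676) / 15 = 2.0394589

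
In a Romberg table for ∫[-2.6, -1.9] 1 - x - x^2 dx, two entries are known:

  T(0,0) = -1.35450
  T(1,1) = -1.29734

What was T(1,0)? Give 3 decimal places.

From T(1,1) = (4·T(1,0) − T(0,0))/3, solve for T(1,0):
4·T(1,0) = 3·(-1.29734) + (-1.35450) = -5.24652
T(1,0) = -1.31163

-1.312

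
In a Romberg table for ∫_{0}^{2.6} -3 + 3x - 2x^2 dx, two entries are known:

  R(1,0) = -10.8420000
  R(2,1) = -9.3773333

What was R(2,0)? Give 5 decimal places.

From R(2,1) = (4·R(2,0) − R(1,0))/3, solve for R(2,0):
4·R(2,0) = 3·(-9.3773333) + (-10.8420000) = -38.9739999
R(2,0) = -9.7435000

-9.74350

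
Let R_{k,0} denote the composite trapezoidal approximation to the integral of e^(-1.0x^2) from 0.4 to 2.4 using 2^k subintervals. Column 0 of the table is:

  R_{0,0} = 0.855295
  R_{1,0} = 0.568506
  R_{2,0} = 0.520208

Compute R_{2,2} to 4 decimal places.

Richardson extrapolation on the trapezoidal column (denominator 4−1=3):
R_{1,1} = (4·0.568506 − 0.855295) / 3 = 0.472910
R_{2,1} = 0.520208 + (0.520208 − 0.568506)/3 = 0.504109
R_{2,2} = (16·0.504109 − 0.472910) / 15 = 0.506189

0.5062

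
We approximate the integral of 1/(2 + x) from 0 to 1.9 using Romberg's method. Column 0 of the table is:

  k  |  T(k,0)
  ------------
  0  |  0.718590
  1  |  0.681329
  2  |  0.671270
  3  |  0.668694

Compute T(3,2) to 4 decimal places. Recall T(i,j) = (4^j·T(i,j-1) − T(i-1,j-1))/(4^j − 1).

Richardson extrapolation on the trapezoidal column (denominator 4−1=3):
T(2,1) = (4·0.671270 − 0.681329) / 3 = 0.667917
T(3,1) = 0.668694 + (0.668694 − 0.671270)/3 = 0.667835
T(3,2) = (16·0.667835 − 0.667917) / 15 = 0.667830

0.6678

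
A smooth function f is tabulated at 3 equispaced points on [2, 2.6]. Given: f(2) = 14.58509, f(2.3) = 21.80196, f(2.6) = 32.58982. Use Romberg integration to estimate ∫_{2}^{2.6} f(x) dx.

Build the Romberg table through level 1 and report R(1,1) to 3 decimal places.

R(0,0) (trapezoid, 1 panel, h=0.6000): 14.15247
R(1,0) (trapezoid, 2 panels, h=0.3000): 13.61682
R(1,1) = 13.61682 + (13.61682 − 14.15247)/3 = 13.43827

13.438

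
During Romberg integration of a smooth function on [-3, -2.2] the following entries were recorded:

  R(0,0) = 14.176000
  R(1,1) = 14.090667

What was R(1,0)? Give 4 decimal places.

14.1120

From R(1,1) = (4·R(1,0) − R(0,0))/3, solve for R(1,0):
4·R(1,0) = 3·14.090667 + 14.176000 = 56.448001
R(1,0) = 14.112000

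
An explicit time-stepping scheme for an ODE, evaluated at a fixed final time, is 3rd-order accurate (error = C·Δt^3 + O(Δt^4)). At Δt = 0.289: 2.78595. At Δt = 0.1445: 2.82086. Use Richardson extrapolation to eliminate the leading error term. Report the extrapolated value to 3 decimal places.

2.826

The leading error scales as Δt^3; refining by a factor of 2 reduces it by 2^3 = 8.
Extrapolated value = (8·A(Δt/2) − A(Δt)) / (8 − 1)
= (8·2.82086 − 2.78595) / 7
= 19.78093 / 7 = 2.82585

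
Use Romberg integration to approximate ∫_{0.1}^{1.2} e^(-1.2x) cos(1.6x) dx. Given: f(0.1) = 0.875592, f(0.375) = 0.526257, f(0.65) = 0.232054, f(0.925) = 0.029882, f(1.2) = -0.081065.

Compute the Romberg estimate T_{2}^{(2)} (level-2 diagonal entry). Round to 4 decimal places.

0.3195

T_{0}^{(0)} (trapezoid, 1 panel, h=1.1000): 0.436990
T_{1}^{(0)} (trapezoid, 2 panels, h=0.5500): 0.346125
T_{2}^{(0)} (trapezoid, 4 panels, h=0.2750): 0.326001
T_{1}^{(1)} = 0.346125 + (0.346125 − 0.436990)/3 = 0.315837
T_{2}^{(1)} = 0.326001 + (0.326001 − 0.346125)/3 = 0.319293
T_{2}^{(2)} = 0.319293 + (0.319293 − 0.315837)/15 = 0.319523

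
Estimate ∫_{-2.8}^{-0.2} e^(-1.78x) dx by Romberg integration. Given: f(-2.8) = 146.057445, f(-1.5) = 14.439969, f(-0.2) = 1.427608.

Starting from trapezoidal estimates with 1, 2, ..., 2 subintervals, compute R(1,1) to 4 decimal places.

88.9395

R(0,0) (trapezoid, 1 panel, h=2.6000): 191.730569
R(1,0) (trapezoid, 2 panels, h=1.3000): 114.637244
R(1,1) = 114.637244 + (114.637244 − 191.730569)/3 = 88.939469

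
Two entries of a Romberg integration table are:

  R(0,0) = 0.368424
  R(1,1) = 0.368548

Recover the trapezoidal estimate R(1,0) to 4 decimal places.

0.3685

From R(1,1) = (4·R(1,0) − R(0,0))/3, solve for R(1,0):
4·R(1,0) = 3·0.368548 + 0.368424 = 1.474068
R(1,0) = 0.368517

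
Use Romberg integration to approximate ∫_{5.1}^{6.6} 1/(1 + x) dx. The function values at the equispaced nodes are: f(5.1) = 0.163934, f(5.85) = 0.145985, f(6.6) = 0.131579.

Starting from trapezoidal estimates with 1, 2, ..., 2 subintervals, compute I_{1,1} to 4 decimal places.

0.2199

I_{0,0} (trapezoid, 1 panel, h=1.5000): 0.221635
I_{1,0} (trapezoid, 2 panels, h=0.7500): 0.220306
I_{1,1} = 0.220306 + (0.220306 − 0.221635)/3 = 0.219863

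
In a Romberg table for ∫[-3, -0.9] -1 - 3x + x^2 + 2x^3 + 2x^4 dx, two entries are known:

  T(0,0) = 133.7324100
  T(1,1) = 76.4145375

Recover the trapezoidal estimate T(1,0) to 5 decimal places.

From T(1,1) = (4·T(1,0) − T(0,0))/3, solve for T(1,0):
4·T(1,0) = 3·76.4145375 + 133.7324100 = 362.9760225
T(1,0) = 90.7440056

90.74401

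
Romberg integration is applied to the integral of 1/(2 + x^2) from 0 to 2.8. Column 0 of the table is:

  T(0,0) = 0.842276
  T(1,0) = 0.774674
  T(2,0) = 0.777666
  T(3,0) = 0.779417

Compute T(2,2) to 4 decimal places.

T(1,1) = 0.774674 + (0.774674 − 0.842276)/3 = 0.752140
T(2,1) = 0.777666 + (0.777666 − 0.774674)/3 = 0.778663
T(2,2) = (16·0.778663 − 0.752140) / 15 = 0.780431
(Column j=1 coincides with Simpson's rule on the same nodes.)

0.7804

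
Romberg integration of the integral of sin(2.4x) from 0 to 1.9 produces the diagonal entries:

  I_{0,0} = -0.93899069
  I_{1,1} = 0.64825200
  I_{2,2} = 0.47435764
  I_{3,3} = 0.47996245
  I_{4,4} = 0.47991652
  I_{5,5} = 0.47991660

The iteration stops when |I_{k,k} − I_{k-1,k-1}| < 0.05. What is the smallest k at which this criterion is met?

|I_{1,1} − I_{0,0}| = 1.58724269 ≥ 0.05
|I_{2,2} − I_{1,1}| = 0.17389436 ≥ 0.05
|I_{3,3} − I_{2,2}| = 0.00560481 < 0.05

k = 3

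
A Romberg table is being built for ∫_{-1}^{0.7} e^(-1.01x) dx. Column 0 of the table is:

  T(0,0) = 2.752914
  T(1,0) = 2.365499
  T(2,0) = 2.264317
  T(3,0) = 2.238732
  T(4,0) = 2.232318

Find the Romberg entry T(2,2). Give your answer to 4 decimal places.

T(1,1) = 2.365499 + (2.365499 − 2.752914)/3 = 2.236361
T(2,1) = 2.264317 + (2.264317 − 2.365499)/3 = 2.230590
T(2,2) = (16·2.230590 − 2.236361) / 15 = 2.230205

2.2302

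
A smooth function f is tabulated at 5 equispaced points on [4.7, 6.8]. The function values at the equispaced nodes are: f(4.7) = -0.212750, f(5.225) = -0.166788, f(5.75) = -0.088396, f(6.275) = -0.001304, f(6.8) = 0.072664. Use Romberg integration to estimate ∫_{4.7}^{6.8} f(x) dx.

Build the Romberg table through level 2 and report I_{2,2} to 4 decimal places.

I_{0,0} (trapezoid, 1 panel, h=2.1000): -0.147090
I_{1,0} (trapezoid, 2 panels, h=1.0500): -0.166361
I_{2,0} (trapezoid, 4 panels, h=0.5250): -0.171429
I_{1,1} = -0.166361 + (-0.166361 − (-0.147090))/3 = -0.172785
I_{2,1} = -0.171429 + (-0.171429 − (-0.166361))/3 = -0.173118
I_{2,2} = -0.173118 + (-0.173118 − (-0.172785))/15 = -0.173140

-0.1731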